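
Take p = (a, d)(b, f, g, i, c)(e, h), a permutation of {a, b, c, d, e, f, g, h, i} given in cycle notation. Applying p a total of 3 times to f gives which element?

f lies in the 5-cycle (b, f, g, i, c).
Stepping 3 places around the cycle: f → g → i → c.

c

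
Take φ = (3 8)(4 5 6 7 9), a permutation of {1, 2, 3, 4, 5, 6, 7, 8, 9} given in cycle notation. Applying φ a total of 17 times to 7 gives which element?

4

7 lies in the 5-cycle (4 5 6 7 9).
On a 5-cycle, φ^5 is the identity, so φ^17 = φ^2 there (17 ≡ 2 mod 5).
Stepping 2 places around the cycle: 7 → 9 → 4.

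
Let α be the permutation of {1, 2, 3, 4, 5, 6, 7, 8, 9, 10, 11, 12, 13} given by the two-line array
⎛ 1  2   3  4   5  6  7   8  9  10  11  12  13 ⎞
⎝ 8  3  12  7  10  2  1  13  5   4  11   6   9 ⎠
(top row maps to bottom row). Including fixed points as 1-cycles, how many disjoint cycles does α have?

The cycle decomposition is (1, 8, 13, 9, 5, 10, 4, 7)(2, 3, 12, 6)(11), which has 3 cycles (counting 1-cycles).

3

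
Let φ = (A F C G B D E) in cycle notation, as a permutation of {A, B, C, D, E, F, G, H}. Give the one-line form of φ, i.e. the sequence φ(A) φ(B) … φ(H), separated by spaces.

Reading each image from the cycles: A↦F, B↦D, C↦G, D↦E, E↦A, F↦C, G↦B, H↦H.
Listing these in domain order gives F D G E A C B H.

F D G E A C B H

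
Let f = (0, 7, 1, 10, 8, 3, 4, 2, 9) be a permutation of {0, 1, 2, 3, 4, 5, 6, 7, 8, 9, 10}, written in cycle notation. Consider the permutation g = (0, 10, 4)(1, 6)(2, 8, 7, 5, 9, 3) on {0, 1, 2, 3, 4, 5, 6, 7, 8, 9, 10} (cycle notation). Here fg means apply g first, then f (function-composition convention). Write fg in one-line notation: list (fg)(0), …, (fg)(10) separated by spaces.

(fg)(x) = f(g(x)). Computing each image: f(g(0)) = f(10) = 8, f(g(1)) = f(6) = 6, f(g(2)) = f(8) = 3, f(g(3)) = f(2) = 9, f(g(4)) = f(0) = 7, f(g(5)) = f(9) = 0, f(g(6)) = f(1) = 10, f(g(7)) = f(5) = 5, f(g(8)) = f(7) = 1, f(g(9)) = f(3) = 4, f(g(10)) = f(4) = 2.
Hence fg = [8 6 3 9 7 0 10 5 1 4 2].

8 6 3 9 7 0 10 5 1 4 2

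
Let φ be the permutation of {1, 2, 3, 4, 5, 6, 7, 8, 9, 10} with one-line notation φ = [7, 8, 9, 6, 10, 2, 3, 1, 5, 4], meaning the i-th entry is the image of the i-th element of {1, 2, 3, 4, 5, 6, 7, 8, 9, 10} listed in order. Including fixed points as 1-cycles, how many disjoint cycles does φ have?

1

The cycle decomposition is (1, 7, 3, 9, 5, 10, 4, 6, 2, 8), which has 1 cycle (counting 1-cycles).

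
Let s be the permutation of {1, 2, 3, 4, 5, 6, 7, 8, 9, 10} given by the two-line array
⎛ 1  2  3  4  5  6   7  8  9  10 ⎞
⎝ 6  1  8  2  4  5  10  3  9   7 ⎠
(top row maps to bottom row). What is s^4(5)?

6

Tracing 5 → 4 → … returns to 5 after 5 steps, so 5 lies in a 5-cycle (1 6 5 4 2).
Advancing 4 steps from 5: 5 → 4 → 2 → 1 → 6.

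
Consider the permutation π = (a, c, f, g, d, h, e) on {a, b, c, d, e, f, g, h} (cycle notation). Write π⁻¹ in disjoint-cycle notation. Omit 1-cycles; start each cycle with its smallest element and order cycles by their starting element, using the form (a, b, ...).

(a, e, h, d, g, f, c)

If π sends a → b within a cycle, π⁻¹ sends b → a; equivalently, reverse each cycle.
After reversing and putting each cycle's least element first, π⁻¹ = (a, e, h, d, g, f, c).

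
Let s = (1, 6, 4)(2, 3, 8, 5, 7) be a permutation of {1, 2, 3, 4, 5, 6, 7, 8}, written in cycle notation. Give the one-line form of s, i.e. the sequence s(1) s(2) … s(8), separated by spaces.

6 3 8 1 7 4 2 5

Reading each image from the cycles: 1→6, 2→3, 3→8, 4→1, 5→7, 6→4, 7→2, 8→5.
Listing these in domain order gives 6 3 8 1 7 4 2 5.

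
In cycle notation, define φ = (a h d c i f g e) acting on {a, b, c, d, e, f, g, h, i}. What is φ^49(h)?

h lies in the 8-cycle (a h d c i f g e).
Since the cycle has length 8, φ^49 acts on it the same as φ^1 (49 mod 8 = 1).
Stepping 1 place around the cycle: h → d.

d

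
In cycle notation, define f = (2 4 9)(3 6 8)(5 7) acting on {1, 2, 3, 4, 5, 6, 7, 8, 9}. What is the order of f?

6

The cycle type of f is (3, 3, 2, 1).
The order is lcm(3, 3, 2) = 6.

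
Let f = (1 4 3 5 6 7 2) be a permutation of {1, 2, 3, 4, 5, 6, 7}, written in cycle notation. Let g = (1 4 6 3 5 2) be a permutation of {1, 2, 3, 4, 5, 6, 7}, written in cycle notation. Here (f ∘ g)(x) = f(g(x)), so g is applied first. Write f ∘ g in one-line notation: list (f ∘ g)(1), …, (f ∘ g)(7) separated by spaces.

3 4 6 7 1 5 2

(f ∘ g)(x) = f(g(x)). Computing each image: f(g(1)) = f(4) = 3, f(g(2)) = f(1) = 4, f(g(3)) = f(5) = 6, f(g(4)) = f(6) = 7, f(g(5)) = f(2) = 1, f(g(6)) = f(3) = 5, f(g(7)) = f(7) = 2.
Hence f ∘ g = [3 4 6 7 1 5 2].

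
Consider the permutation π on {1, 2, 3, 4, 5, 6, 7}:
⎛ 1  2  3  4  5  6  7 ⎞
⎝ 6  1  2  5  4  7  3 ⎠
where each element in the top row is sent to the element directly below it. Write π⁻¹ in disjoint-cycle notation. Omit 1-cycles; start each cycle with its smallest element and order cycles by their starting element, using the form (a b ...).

The cycle decomposition of π is (1 6 7 3 2)(4 5).
The inverse reverses every cycle; in canonical form, π⁻¹ = (1 2 3 7 6)(4 5).

(1 2 3 7 6)(4 5)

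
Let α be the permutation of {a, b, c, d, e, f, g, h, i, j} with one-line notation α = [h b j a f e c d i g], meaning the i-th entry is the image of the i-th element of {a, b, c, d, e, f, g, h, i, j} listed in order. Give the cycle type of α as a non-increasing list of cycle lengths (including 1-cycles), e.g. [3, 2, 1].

The disjoint cycles are (a h d)(b)(c j g)(e f)(i), with lengths 3, 3, 2, 1, 1 in non-increasing order.

[3, 3, 2, 1, 1]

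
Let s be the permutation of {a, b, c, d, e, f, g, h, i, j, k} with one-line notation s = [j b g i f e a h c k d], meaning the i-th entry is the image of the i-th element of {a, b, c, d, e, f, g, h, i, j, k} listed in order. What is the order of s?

14

Writing s as disjoint cycles, the cycle lengths are 7, 2, 1, 1.
Since disjoint cycles commute, ord(s) = lcm(7, 2) = 14.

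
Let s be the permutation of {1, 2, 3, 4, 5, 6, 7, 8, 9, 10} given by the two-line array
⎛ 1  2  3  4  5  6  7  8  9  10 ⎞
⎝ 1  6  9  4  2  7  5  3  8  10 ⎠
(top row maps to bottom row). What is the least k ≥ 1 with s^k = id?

12

Decomposing into disjoint cycles gives cycle lengths 4, 3, 1, 1, 1.
Since disjoint cycles commute, ord(s) = lcm(4, 3) = 12.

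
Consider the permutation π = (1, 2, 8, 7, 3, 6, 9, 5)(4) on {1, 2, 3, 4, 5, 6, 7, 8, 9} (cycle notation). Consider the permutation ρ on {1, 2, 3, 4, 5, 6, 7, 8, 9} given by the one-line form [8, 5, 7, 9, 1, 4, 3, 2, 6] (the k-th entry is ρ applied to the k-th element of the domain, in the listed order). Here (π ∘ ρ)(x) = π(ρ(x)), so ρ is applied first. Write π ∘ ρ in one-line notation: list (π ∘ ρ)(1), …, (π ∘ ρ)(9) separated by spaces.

7 1 3 5 2 4 6 8 9

(π ∘ ρ)(x) = π(ρ(x)). Computing each image: π(ρ(1)) = π(8) = 7, π(ρ(2)) = π(5) = 1, π(ρ(3)) = π(7) = 3, π(ρ(4)) = π(9) = 5, π(ρ(5)) = π(1) = 2, π(ρ(6)) = π(4) = 4, π(ρ(7)) = π(3) = 6, π(ρ(8)) = π(2) = 8, π(ρ(9)) = π(6) = 9.
Hence π ∘ ρ = [7 1 3 5 2 4 6 8 9].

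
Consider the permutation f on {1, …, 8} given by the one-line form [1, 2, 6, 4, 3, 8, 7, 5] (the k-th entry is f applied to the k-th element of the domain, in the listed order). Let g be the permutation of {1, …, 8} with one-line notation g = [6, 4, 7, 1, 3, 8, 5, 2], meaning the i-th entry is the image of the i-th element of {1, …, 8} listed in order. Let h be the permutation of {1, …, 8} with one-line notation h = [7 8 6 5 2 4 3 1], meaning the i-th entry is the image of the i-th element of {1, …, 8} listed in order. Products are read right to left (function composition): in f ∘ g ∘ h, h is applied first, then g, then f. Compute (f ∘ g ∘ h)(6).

1

Chase 6: h(6) = 4; g(4) = 1; f(1) = 1. Hence (f ∘ g ∘ h)(6) = 1.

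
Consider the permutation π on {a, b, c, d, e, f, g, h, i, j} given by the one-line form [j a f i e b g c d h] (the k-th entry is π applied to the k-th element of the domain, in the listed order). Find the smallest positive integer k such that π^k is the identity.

6

The disjoint-cycle form of π has cycle lengths 6, 2, 1, 1.
The order is lcm(6, 2) = 6.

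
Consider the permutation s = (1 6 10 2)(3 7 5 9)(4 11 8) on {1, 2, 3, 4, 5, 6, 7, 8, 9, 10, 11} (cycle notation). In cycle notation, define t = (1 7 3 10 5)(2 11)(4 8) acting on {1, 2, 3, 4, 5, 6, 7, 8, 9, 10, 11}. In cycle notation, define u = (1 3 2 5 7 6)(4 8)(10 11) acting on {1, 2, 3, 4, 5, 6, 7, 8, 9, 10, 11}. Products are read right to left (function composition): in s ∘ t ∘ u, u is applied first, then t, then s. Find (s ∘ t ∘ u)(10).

Chase 10: u(10) = 11; t(11) = 2; s(2) = 1. Hence (s ∘ t ∘ u)(10) = 1.

1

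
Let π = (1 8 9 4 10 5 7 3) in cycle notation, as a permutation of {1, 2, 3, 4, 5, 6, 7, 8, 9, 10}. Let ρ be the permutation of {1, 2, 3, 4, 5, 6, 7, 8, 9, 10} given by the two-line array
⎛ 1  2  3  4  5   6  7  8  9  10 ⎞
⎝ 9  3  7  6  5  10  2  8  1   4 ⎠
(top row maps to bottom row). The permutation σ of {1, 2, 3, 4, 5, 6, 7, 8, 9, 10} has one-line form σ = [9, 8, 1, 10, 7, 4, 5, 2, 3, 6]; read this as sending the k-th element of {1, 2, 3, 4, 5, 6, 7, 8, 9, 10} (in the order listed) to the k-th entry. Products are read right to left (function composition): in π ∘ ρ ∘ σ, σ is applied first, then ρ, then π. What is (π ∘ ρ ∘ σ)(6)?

6

(π ∘ ρ ∘ σ)(6) = π(ρ(σ(6))). σ(6) = 4, then ρ(4) = 6, then π(6) = 6, so the result is 6.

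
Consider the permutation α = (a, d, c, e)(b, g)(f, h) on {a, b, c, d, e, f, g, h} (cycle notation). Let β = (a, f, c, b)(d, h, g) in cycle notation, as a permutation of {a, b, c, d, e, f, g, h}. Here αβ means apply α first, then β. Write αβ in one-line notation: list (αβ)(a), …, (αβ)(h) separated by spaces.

h d e b f g a c

Chase each element through α then β: a → d → h; b → g → d; c → e → e; d → c → b; e → a → f; f → h → g; g → b → a; h → f → c.
So αβ in one-line form is h d e b f g a c.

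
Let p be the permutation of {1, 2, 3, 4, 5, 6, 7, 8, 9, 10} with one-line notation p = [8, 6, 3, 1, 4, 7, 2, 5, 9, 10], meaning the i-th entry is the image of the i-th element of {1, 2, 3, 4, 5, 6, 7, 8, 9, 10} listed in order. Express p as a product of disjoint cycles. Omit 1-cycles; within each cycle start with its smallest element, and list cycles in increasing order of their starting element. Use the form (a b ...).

(1 8 5 4)(2 6 7)

Start at 1 and follow images: 1 → 8 → 5 → 4 → 1, giving the cycle (1 8 5 4).
Continuing from each remaining unvisited element yields (1 8 5 4)(2 6 7).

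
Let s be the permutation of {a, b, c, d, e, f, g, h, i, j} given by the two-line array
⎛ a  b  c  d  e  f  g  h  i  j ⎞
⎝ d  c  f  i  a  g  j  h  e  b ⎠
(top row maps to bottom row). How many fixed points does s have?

The fixed points (elements with s(x) = x) are {h}, so there is 1.

1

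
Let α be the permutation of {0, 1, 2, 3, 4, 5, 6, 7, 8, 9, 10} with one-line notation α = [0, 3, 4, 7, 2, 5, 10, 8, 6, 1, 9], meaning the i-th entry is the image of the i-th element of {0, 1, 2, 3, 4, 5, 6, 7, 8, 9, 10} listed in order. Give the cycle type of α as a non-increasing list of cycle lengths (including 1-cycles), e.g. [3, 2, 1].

[7, 2, 1, 1]

The disjoint cycles are (0)(1, 3, 7, 8, 6, 10, 9)(2, 4)(5), with lengths 7, 2, 1, 1 in non-increasing order.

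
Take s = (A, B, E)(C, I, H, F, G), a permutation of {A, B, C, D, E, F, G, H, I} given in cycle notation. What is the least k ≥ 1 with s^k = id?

15

The disjoint cycles have lengths 5, 3, 1.
The order of s is the least common multiple of its cycle lengths: lcm(5, 3) = 15.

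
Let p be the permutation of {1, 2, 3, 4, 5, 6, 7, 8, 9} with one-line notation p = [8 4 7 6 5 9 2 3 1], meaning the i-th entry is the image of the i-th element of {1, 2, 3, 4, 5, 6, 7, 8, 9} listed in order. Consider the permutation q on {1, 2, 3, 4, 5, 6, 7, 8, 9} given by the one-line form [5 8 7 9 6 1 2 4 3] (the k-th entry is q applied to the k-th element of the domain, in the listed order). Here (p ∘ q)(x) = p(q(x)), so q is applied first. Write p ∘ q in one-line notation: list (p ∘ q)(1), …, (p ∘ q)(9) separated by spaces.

(p ∘ q)(x) = p(q(x)). Computing each image: p(q(1)) = p(5) = 5, p(q(2)) = p(8) = 3, p(q(3)) = p(7) = 2, p(q(4)) = p(9) = 1, p(q(5)) = p(6) = 9, p(q(6)) = p(1) = 8, p(q(7)) = p(2) = 4, p(q(8)) = p(4) = 6, p(q(9)) = p(3) = 7.
Hence p ∘ q = [5 3 2 1 9 8 4 6 7].

5 3 2 1 9 8 4 6 7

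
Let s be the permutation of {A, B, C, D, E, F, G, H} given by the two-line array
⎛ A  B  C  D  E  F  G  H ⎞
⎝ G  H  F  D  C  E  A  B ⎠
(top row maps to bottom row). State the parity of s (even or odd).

even

In disjoint-cycle form the cycle lengths are 3, 2, 2, 1.
A cycle is odd iff its length is even; s has 2 even-length cycles, so sgn(s) = (−1)^2 and s is even.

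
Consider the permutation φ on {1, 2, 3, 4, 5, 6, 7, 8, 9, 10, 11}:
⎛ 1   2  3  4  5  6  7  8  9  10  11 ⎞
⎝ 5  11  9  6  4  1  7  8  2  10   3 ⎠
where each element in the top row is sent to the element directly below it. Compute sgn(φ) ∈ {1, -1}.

1

In disjoint-cycle form the cycle lengths are 4, 4, 1, 1, 1.
A cycle of length ℓ contributes ℓ−1 transpositions, so φ is a product of 3 + 3 = 6 transpositions — even.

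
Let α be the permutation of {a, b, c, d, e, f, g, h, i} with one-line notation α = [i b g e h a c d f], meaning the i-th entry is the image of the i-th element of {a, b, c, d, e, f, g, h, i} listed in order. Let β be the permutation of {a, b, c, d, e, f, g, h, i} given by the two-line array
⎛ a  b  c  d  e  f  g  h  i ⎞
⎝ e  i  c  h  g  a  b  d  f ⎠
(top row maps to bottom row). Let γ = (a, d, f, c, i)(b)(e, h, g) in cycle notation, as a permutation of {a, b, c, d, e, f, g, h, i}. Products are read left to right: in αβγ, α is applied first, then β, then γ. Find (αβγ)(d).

e

(αβγ)(d) = γ(β(α(d))). α(d) = e, then β(e) = g, then γ(g) = e, so the result is e.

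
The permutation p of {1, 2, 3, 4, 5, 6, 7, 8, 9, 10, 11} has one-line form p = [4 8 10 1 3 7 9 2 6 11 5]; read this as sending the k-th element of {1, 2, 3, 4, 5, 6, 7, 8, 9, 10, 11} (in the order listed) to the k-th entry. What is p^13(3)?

10

Tracing 3 → 10 → … returns to 3 after 4 steps, so 3 lies in a 4-cycle (3, 10, 11, 5).
On a 4-cycle, p^4 is the identity, so p^13 = p^1 there (13 ≡ 1 mod 4).
Stepping 1 place around the cycle: 3 → 10.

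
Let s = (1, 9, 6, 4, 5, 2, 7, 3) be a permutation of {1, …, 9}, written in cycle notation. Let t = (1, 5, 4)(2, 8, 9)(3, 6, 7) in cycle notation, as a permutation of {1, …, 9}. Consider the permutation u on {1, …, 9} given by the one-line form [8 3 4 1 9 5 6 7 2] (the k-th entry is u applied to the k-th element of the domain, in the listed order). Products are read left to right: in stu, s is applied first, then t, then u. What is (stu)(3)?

9

Apply the permutations in order: s(3) = 1, then t(1) = 5, then u(5) = 9. So (stu)(3) = 9.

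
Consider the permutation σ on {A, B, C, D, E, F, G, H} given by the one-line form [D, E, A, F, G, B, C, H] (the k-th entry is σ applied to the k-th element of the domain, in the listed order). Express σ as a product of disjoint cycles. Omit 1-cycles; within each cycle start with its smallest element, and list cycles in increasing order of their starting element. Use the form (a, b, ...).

Start at A and follow images: A → D → F → B → E → G → C → A, giving the cycle (A, D, F, B, E, G, C).
Repeating from the next unused element and collecting all non-trivial cycles gives (A, D, F, B, E, G, C).

(A, D, F, B, E, G, C)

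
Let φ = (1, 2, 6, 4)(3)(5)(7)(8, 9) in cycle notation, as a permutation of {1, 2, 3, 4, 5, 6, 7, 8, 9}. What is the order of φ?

The cycle type of φ is (4, 2, 1, 1, 1).
The order of φ is the least common multiple of its cycle lengths: lcm(4, 2) = 4.

4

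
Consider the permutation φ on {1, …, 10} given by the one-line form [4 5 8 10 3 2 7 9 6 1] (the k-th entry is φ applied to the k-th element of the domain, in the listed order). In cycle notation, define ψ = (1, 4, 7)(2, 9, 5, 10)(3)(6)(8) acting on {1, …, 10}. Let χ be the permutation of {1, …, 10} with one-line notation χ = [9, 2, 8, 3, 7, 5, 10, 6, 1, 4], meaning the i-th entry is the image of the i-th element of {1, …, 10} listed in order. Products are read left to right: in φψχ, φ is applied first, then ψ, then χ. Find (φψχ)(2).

(φψχ)(2) = χ(ψ(φ(2))). φ(2) = 5, then ψ(5) = 10, then χ(10) = 4, so the result is 4.

4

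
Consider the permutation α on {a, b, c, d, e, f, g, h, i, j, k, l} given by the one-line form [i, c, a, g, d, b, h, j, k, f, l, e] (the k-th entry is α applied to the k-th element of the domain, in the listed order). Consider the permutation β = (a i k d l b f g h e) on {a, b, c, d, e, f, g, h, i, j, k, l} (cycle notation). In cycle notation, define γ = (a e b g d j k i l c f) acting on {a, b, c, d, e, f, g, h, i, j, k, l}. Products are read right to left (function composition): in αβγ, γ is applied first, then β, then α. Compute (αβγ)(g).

e

Chase g: γ(g) = d; β(d) = l; α(l) = e. Hence (αβγ)(g) = e.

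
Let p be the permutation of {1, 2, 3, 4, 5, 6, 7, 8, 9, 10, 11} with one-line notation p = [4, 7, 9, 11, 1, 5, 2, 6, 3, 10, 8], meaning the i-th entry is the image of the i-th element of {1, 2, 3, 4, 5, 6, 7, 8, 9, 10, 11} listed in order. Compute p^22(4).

Tracing 4 → 11 → … returns to 4 after 6 steps, so 4 lies in a 6-cycle (1, 4, 11, 8, 6, 5).
Since the cycle has length 6, p^22 acts on it the same as p^4 (22 mod 6 = 4).
Advancing 4 steps from 4: 4 → 11 → 8 → 6 → 5.

5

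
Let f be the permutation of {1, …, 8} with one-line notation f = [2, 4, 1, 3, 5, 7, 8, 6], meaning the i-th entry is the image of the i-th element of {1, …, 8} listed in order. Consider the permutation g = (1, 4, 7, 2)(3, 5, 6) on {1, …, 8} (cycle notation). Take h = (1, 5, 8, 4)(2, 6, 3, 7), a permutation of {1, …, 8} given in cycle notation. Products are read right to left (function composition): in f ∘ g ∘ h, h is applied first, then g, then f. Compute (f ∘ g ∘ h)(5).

6

(f ∘ g ∘ h)(5) = f(g(h(5))). h(5) = 8, then g(8) = 8, then f(8) = 6, so the result is 6.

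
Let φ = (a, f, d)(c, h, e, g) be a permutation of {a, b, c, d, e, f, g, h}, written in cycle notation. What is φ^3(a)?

a

a lies in the 3-cycle (a, f, d).
Since the cycle has length 3, φ^3 acts on it the same as φ^0 (3 mod 3 = 0).
So φ^3(a) = a.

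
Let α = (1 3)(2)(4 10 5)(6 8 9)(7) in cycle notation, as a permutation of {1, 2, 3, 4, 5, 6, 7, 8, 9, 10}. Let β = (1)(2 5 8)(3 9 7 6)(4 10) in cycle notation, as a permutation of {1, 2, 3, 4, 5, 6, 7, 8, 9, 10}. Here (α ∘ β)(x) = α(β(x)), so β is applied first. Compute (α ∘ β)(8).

First apply β: β(8) = 2, then α(2) = 2. Thus (α ∘ β)(8) = 2.

2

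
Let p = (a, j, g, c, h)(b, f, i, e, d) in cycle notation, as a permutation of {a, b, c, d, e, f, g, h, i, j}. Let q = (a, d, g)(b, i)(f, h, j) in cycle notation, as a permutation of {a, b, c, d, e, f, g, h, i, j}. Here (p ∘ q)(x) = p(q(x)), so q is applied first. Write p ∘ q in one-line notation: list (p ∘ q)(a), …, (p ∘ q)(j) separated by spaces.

(p ∘ q)(x) = p(q(x)). Computing each image: p(q(a)) = p(d) = b, p(q(b)) = p(i) = e, p(q(c)) = p(c) = h, p(q(d)) = p(g) = c, p(q(e)) = p(e) = d, p(q(f)) = p(h) = a, p(q(g)) = p(a) = j, p(q(h)) = p(j) = g, p(q(i)) = p(b) = f, p(q(j)) = p(f) = i.
Hence p ∘ q = [b e h c d a j g f i].

b e h c d a j g f i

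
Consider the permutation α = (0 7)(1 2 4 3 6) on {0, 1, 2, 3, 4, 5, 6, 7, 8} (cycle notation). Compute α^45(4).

4 lies in the 5-cycle (1 2 4 3 6).
Powers repeat with period 5 on this cycle, and 45 mod 5 = 0, so α^45(4) = α^0(4).
So α^45(4) = 4.

4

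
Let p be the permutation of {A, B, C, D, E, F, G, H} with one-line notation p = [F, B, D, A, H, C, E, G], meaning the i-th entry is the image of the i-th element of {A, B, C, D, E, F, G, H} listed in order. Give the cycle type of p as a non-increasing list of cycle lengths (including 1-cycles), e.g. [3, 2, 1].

The disjoint cycles are (A, F, C, D)(B)(E, H, G), with lengths 4, 3, 1 in non-increasing order.

[4, 3, 1]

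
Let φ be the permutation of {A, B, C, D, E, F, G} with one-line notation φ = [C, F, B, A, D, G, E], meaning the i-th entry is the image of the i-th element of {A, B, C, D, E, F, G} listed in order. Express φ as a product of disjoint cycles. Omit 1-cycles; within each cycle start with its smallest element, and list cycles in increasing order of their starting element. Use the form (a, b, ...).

Iterating φ from A gives A → C → B → F → G → E → D → A; that is the 7-cycle (A, C, B, F, G, E, D).
Repeating from the next unused element and collecting all non-trivial cycles gives (A, C, B, F, G, E, D).

(A, C, B, F, G, E, D)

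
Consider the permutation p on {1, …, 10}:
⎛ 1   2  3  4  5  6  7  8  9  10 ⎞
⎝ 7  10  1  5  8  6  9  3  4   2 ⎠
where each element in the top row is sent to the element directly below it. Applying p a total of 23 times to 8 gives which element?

Tracing 8 → 3 → … returns to 8 after 7 steps, so 8 lies in a 7-cycle (1 7 9 4 5 8 3).
Since the cycle has length 7, p^23 acts on it the same as p^2 (23 mod 7 = 2).
Advancing 2 steps from 8: 8 → 3 → 1.

1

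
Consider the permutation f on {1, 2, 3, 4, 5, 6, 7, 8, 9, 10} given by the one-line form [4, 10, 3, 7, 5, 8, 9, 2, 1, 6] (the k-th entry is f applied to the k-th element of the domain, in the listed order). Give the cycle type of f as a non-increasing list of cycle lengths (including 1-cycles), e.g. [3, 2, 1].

The disjoint cycles are (1, 4, 7, 9)(2, 10, 6, 8)(3)(5), with lengths 4, 4, 1, 1 in non-increasing order.

[4, 4, 1, 1]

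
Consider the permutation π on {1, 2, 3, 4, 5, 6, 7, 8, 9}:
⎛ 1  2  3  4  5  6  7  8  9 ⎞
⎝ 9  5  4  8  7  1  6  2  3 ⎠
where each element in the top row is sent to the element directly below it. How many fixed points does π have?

0

No element satisfies π(x) = x, so there are 0 fixed points.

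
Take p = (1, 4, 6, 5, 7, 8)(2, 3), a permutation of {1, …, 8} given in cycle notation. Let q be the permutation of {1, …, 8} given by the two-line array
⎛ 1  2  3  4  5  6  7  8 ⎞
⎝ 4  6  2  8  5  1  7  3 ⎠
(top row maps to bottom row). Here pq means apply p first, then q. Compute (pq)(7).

3

(pq)(7) = q(p(7)). p(7) = 8, then q(8) = 3. So (pq)(7) = 3.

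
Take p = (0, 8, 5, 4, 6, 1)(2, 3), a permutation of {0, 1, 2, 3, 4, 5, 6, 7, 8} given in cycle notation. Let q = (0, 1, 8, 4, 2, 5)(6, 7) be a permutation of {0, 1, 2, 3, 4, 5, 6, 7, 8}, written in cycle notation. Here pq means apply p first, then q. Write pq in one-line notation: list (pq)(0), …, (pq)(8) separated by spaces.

4 1 3 5 7 2 8 6 0

(pq)(x) = q(p(x)). Computing each image: q(p(0)) = q(8) = 4, q(p(1)) = q(0) = 1, q(p(2)) = q(3) = 3, q(p(3)) = q(2) = 5, q(p(4)) = q(6) = 7, q(p(5)) = q(4) = 2, q(p(6)) = q(1) = 8, q(p(7)) = q(7) = 6, q(p(8)) = q(5) = 0.
Hence pq = [4 1 3 5 7 2 8 6 0].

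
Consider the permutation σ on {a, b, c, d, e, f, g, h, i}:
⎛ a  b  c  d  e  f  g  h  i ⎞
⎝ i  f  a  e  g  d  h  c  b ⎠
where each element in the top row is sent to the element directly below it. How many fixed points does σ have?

No element satisfies σ(x) = x, so there are 0 fixed points.

0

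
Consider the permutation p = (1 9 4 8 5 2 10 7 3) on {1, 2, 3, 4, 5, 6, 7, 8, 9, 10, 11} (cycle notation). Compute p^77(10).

10 lies in the 9-cycle (1 9 4 8 5 2 10 7 3).
Powers repeat with period 9 on this cycle, and 77 mod 9 = 5, so p^77(10) = p^5(10).
Stepping 5 places around the cycle: 10 → 7 → 3 → 1 → 9 → 4.

4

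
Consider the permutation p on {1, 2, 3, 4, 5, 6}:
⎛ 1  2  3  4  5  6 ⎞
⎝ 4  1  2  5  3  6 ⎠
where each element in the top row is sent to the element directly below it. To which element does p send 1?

The entry below 1 in the array is 4, so p(1) = 4.

4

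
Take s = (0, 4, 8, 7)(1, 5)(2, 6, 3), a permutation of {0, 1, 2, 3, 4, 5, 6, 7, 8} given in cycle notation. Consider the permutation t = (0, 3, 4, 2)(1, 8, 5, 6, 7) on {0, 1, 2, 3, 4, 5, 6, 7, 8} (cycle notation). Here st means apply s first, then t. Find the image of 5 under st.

s(5) = 1, then t(1) = 8; composing gives (st)(5) = 8.

8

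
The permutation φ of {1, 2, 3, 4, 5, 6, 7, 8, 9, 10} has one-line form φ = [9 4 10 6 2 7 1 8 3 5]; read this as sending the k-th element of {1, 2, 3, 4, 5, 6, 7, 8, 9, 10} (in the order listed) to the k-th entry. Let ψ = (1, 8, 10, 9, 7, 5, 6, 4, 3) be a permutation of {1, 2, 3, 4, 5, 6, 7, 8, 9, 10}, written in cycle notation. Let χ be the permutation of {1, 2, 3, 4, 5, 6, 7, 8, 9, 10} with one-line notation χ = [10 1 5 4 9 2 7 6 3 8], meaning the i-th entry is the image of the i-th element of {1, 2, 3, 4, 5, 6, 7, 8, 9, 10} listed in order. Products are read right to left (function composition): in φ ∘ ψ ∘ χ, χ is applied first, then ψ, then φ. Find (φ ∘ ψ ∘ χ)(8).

6

(φ ∘ ψ ∘ χ)(8) = φ(ψ(χ(8))). χ(8) = 6, then ψ(6) = 4, then φ(4) = 6, so the result is 6.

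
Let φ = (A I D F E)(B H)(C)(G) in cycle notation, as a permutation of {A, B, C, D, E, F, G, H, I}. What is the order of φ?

The cycle type of φ is (5, 2, 1, 1).
The order of φ is the least common multiple of its cycle lengths: lcm(5, 2) = 10.

10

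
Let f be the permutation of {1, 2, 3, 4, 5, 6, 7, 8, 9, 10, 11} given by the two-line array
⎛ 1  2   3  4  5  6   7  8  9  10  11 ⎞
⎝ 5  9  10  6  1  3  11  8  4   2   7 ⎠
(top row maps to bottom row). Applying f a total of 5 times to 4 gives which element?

Tracing 4 → 6 → … returns to 4 after 6 steps, so 4 lies in a 6-cycle (2, 9, 4, 6, 3, 10).
Stepping 5 places around the cycle: 4 → 6 → 3 → 10 → 2 → 9.

9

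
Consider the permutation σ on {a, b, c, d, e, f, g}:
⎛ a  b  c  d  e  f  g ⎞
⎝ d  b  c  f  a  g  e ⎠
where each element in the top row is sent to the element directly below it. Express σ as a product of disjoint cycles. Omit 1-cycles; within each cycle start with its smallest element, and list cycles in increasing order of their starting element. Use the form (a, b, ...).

Start at a and follow images: a → d → f → g → e → a, giving the cycle (a, d, f, g, e).
Continuing from each remaining unvisited element yields (a, d, f, g, e).

(a, d, f, g, e)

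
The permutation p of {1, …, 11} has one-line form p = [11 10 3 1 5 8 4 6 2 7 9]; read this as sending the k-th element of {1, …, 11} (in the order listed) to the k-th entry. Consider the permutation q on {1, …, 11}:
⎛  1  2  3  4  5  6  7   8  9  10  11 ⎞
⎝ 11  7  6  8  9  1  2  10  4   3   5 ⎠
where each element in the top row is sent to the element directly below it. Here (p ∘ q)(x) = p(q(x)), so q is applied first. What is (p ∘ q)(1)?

(p ∘ q)(1) = p(q(1)). q(1) = 11, then p(11) = 9. So (p ∘ q)(1) = 9.

9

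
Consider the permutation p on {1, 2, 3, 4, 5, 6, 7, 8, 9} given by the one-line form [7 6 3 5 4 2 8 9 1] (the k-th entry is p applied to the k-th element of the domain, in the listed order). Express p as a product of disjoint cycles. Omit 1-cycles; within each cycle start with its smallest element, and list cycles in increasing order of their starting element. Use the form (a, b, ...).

(1, 7, 8, 9)(2, 6)(4, 5)

Iterating p from 1 gives 1 → 7 → 8 → 9 → 1; that is the 4-cycle (1, 7, 8, 9).
Repeating from the next unused element and collecting all non-trivial cycles gives (1, 7, 8, 9)(2, 6)(4, 5).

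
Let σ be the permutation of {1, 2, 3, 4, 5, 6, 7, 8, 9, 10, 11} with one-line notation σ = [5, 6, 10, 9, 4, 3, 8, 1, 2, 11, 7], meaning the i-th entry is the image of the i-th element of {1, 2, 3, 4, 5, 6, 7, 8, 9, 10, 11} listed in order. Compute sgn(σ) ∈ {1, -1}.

In disjoint-cycle form the cycle lengths are 11.
A cycle is odd iff its length is even; σ has 0 even-length cycles, so sgn(σ) = (−1)^0 and σ is even.

1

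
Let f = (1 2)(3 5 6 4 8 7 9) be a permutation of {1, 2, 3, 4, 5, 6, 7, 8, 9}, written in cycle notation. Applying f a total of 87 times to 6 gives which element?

6 lies in the 7-cycle (3 5 6 4 8 7 9).
Powers repeat with period 7 on this cycle, and 87 mod 7 = 3, so f^87(6) = f^3(6).
Advancing 3 steps from 6: 6 → 4 → 8 → 7.

7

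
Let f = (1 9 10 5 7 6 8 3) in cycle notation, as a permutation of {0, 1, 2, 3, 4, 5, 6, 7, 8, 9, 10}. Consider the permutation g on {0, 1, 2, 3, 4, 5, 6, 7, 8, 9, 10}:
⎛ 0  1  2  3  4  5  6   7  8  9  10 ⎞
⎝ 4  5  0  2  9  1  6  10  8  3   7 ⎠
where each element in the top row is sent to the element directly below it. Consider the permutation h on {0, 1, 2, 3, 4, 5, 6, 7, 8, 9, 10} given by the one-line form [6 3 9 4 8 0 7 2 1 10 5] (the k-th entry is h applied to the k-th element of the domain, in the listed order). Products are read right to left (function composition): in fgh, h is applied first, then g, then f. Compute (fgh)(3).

Apply the permutations in order: h(3) = 4, then g(4) = 9, then f(9) = 10. So (fgh)(3) = 10.

10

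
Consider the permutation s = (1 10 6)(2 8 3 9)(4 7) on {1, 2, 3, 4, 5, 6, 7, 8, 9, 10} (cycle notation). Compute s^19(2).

2 lies in the 4-cycle (2 8 3 9).
On a 4-cycle, s^4 is the identity, so s^19 = s^3 there (19 ≡ 3 mod 4).
Stepping 3 places around the cycle: 2 → 8 → 3 → 9.

9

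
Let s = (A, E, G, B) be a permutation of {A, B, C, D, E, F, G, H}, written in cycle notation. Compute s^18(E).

B

E lies in the 4-cycle (A, E, G, B).
Powers repeat with period 4 on this cycle, and 18 mod 4 = 2, so s^18(E) = s^2(E).
Advancing 2 steps from E: E → G → B.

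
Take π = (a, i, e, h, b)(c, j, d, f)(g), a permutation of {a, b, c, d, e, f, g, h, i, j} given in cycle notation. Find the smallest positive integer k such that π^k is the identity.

20

The cycle type of π is (5, 4, 1).
Since disjoint cycles commute, ord(π) = lcm(5, 4) = 20.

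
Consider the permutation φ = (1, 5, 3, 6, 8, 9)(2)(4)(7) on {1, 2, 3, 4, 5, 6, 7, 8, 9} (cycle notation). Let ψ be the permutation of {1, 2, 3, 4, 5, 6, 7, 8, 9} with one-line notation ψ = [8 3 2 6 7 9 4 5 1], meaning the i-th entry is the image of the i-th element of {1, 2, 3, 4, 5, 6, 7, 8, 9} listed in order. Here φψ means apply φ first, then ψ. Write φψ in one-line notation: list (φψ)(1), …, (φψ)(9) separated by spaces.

7 3 9 6 2 5 4 1 8

(φψ)(x) = ψ(φ(x)). Computing each image: ψ(φ(1)) = ψ(5) = 7, ψ(φ(2)) = ψ(2) = 3, ψ(φ(3)) = ψ(6) = 9, ψ(φ(4)) = ψ(4) = 6, ψ(φ(5)) = ψ(3) = 2, ψ(φ(6)) = ψ(8) = 5, ψ(φ(7)) = ψ(7) = 4, ψ(φ(8)) = ψ(9) = 1, ψ(φ(9)) = ψ(1) = 8.
Hence φψ = [7 3 9 6 2 5 4 1 8].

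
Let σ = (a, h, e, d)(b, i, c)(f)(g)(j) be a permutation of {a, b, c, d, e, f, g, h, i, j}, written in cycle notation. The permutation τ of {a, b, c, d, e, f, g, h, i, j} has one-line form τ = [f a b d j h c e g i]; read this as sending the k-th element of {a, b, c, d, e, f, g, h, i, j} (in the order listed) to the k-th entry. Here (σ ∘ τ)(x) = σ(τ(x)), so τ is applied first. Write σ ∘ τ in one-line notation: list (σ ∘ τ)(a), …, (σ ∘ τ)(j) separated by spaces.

Chase each element through τ then σ: a → f → f; b → a → h; c → b → i; d → d → a; e → j → j; f → h → e; g → c → b; h → e → d; i → g → g; j → i → c.
Collecting the images, σ ∘ τ = [f h i a j e b d g c].

f h i a j e b d g c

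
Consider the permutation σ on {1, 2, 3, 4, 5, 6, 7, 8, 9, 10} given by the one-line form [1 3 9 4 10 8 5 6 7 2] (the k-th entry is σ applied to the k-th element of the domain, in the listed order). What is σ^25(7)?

5

Tracing 7 → 5 → … returns to 7 after 6 steps, so 7 lies in a 6-cycle (2 3 9 7 5 10).
On a 6-cycle, σ^6 is the identity, so σ^25 = σ^1 there (25 ≡ 1 mod 6).
Advancing 1 step from 7: 7 → 5.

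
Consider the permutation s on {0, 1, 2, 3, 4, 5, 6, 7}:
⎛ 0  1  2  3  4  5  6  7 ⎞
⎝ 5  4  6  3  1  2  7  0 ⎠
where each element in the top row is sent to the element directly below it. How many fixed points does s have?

1

The fixed points (elements with s(x) = x) are {3}, so there is 1.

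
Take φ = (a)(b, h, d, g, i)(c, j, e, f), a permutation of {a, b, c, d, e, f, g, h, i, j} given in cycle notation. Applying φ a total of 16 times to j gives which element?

j

j lies in the 4-cycle (c, j, e, f).
Powers repeat with period 4 on this cycle, and 16 mod 4 = 0, so φ^16(j) = φ^0(j).
So φ^16(j) = j.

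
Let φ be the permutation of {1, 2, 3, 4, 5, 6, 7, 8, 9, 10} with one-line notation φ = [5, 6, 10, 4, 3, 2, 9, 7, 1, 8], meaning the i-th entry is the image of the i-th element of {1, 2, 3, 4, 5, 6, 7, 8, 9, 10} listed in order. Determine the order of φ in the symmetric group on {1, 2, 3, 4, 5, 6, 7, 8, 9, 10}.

Decomposing into disjoint cycles gives cycle lengths 7, 2, 1.
Since disjoint cycles commute, ord(φ) = lcm(7, 2) = 14.

14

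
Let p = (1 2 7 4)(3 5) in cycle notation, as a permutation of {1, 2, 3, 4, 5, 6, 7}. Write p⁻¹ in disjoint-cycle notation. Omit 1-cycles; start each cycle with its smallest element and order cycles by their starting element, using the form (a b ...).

The inverse reverses each cycle.
Reversing each cycle of p and rotating so the smallest element leads gives (1 4 7 2)(3 5).

(1 4 7 2)(3 5)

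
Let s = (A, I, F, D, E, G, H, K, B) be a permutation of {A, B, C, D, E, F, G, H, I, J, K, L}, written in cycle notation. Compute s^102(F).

G

F lies in the 9-cycle (A, I, F, D, E, G, H, K, B).
Powers repeat with period 9 on this cycle, and 102 mod 9 = 3, so s^102(F) = s^3(F).
Advancing 3 steps from F: F → D → E → G.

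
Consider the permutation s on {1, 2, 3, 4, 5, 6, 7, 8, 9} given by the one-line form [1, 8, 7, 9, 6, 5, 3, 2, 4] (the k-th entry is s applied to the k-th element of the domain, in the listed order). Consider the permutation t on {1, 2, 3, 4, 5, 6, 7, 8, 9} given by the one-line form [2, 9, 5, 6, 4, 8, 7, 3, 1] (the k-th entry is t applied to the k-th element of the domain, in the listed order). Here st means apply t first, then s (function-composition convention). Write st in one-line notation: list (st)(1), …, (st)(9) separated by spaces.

(st)(x) = s(t(x)). Computing each image: s(t(1)) = s(2) = 8, s(t(2)) = s(9) = 4, s(t(3)) = s(5) = 6, s(t(4)) = s(6) = 5, s(t(5)) = s(4) = 9, s(t(6)) = s(8) = 2, s(t(7)) = s(7) = 3, s(t(8)) = s(3) = 7, s(t(9)) = s(1) = 1.
Hence st = [8 4 6 5 9 2 3 7 1].

8 4 6 5 9 2 3 7 1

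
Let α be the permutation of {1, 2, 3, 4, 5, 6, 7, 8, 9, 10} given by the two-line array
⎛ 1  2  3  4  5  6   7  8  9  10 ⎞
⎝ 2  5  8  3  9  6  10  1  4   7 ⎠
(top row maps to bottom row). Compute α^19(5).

1

Tracing 5 → 9 → … returns to 5 after 7 steps, so 5 lies in a 7-cycle (1, 2, 5, 9, 4, 3, 8).
Powers repeat with period 7 on this cycle, and 19 mod 7 = 5, so α^19(5) = α^5(5).
Stepping 5 places around the cycle: 5 → 9 → 4 → 3 → 8 → 1.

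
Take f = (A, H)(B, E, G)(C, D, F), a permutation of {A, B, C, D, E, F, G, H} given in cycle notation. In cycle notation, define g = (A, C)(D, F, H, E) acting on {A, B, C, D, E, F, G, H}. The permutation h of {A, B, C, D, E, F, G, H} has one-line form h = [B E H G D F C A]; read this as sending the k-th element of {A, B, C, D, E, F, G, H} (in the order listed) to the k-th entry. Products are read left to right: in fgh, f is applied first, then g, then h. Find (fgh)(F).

B

Apply the permutations in order: f(F) = C, then g(C) = A, then h(A) = B. So (fgh)(F) = B.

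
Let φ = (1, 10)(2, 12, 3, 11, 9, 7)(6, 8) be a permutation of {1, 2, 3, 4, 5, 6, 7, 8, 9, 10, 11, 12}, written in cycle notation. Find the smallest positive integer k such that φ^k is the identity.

6

The disjoint cycles have lengths 6, 2, 2, 1, 1.
The order of φ is the least common multiple of its cycle lengths: lcm(6, 2, 2) = 6.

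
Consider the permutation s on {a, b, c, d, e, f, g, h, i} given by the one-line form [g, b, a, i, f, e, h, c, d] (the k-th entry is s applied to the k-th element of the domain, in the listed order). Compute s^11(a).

Tracing a → g → … returns to a after 4 steps, so a lies in a 4-cycle (a g h c).
Powers repeat with period 4 on this cycle, and 11 mod 4 = 3, so s^11(a) = s^3(a).
Stepping 3 places around the cycle: a → g → h → c.

c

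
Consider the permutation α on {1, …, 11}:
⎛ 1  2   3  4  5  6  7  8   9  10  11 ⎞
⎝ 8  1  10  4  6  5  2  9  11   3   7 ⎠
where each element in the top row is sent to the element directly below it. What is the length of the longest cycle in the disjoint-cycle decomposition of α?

6

Decomposing into disjoint cycles gives (1, 8, 9, 11, 7, 2)(3, 10)(5, 6); the longest has length 6.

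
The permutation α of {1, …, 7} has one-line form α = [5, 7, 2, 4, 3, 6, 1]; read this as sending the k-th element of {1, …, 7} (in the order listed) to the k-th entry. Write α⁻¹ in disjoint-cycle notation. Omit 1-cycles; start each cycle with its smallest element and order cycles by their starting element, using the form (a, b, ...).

(1, 7, 2, 3, 5)

First write α in disjoint cycles: (1, 5, 3, 2, 7).
The inverse reverses every cycle; in canonical form, α⁻¹ = (1, 7, 2, 3, 5).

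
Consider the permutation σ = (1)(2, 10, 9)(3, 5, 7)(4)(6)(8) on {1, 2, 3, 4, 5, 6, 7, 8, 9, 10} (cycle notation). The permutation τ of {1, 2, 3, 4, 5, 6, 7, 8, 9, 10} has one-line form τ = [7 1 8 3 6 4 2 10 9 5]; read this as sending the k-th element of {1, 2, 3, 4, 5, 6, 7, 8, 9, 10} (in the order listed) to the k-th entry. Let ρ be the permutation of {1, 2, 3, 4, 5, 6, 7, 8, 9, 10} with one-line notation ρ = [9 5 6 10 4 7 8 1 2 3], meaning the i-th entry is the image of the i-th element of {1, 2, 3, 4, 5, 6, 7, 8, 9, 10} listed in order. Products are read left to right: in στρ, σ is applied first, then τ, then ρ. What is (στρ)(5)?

5

(στρ)(5) = ρ(τ(σ(5))). σ(5) = 7, then τ(7) = 2, then ρ(2) = 5, so the result is 5.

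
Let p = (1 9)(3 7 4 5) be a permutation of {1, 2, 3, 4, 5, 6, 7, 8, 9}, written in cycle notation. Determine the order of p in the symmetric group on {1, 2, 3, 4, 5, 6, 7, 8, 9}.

The disjoint cycles have lengths 4, 2, 1, 1, 1.
The order of p is the least common multiple of its cycle lengths: lcm(4, 2) = 4.

4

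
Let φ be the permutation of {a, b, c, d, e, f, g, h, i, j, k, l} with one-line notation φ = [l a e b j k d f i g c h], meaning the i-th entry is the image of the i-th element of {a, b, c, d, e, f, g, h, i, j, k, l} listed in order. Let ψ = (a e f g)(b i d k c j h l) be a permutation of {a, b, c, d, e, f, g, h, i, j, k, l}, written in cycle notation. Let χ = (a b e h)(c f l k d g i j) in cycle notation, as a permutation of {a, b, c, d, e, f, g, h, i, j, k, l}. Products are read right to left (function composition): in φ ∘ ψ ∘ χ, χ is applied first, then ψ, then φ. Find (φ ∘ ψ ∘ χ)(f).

a

(φ ∘ ψ ∘ χ)(f) = φ(ψ(χ(f))). χ(f) = l, then ψ(l) = b, then φ(b) = a, so the result is a.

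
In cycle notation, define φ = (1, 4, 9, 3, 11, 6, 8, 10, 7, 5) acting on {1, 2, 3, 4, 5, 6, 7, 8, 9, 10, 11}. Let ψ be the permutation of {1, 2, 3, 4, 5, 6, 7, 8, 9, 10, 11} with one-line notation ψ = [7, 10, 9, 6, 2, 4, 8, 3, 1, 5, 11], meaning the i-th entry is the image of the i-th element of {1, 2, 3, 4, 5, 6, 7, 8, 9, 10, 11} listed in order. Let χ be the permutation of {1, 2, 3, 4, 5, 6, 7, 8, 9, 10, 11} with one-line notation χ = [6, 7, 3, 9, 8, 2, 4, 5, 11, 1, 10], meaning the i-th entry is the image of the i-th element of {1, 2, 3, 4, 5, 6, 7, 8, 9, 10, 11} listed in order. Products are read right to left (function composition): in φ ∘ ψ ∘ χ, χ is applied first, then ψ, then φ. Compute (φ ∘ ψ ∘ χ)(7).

8

(φ ∘ ψ ∘ χ)(7) = φ(ψ(χ(7))). χ(7) = 4, then ψ(4) = 6, then φ(6) = 8, so the result is 8.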